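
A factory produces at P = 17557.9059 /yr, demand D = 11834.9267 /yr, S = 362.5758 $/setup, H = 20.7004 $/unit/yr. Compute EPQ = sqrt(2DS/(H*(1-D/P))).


1 - D/P = 1 - 0.6741 = 0.3259
H*(1-D/P) = 6.7473
2DS = 8582116.0324
EPQ = sqrt(1271938.7374) = 1127.8026

1127.8026 units


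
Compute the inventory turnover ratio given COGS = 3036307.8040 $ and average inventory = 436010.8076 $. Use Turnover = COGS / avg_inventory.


Turnover = 3036307.8040 / 436010.8076 = 6.9638

6.9638


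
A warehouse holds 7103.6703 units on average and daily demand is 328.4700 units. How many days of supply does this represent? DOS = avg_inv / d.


DOS = 7103.6703 / 328.4700 = 21.6265

21.6265 days


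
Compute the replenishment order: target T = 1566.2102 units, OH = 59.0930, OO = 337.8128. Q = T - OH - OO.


Inventory position = OH + OO = 59.0930 + 337.8128 = 396.9058
Q = 1566.2102 - 396.9058 = 1169.3044

1169.3044 units


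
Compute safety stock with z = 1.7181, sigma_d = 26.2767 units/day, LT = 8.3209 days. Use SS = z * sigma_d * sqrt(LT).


sqrt(LT) = sqrt(8.3209) = 2.8846
SS = 1.7181 * 26.2767 * 2.8846 = 130.2280

130.2280 units


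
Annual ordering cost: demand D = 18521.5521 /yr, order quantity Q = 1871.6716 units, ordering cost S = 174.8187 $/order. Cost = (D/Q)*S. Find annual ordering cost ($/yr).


Number of orders = D/Q = 9.8957
Cost = 9.8957 * 174.8187 = 1729.9582

1729.9582 $/yr


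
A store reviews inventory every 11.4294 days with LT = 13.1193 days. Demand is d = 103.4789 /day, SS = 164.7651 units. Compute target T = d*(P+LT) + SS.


P + LT = 24.5487
d*(P+LT) = 103.4789 * 24.5487 = 2540.2725
T = 2540.2725 + 164.7651 = 2705.0376

2705.0376 units


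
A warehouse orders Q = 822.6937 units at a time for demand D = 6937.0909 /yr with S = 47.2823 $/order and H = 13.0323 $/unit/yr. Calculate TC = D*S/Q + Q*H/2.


Ordering cost = D*S/Q = 398.6923
Holding cost = Q*H/2 = 5360.7956
TC = 398.6923 + 5360.7956 = 5759.4878

5759.4878 $/yr


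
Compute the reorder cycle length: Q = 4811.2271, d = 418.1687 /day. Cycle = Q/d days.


Cycle = 4811.2271 / 418.1687 = 11.5055

11.5055 days


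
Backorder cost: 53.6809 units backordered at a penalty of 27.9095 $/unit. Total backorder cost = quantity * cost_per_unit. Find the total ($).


Total = 53.6809 * 27.9095 = 1498.2071

1498.2071 $


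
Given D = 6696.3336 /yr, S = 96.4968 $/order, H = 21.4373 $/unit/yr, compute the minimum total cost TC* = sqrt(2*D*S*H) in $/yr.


2*D*S*H = 27704484.5423
TC* = sqrt(27704484.5423) = 5263.5050

5263.5050 $/yr


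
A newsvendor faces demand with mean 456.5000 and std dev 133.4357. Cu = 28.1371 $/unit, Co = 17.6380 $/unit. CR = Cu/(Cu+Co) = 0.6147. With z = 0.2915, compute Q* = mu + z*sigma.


CR = Cu/(Cu+Co) = 28.1371/(28.1371+17.6380) = 0.6147
z = 0.2915
Q* = 456.5000 + 0.2915 * 133.4357 = 495.3965

495.3965 units


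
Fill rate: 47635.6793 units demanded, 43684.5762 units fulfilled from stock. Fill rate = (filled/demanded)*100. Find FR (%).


FR = 43684.5762 / 47635.6793 * 100 = 91.7056

91.7056%


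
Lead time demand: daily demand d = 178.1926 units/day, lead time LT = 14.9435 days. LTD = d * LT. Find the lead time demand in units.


LTD = 178.1926 * 14.9435 = 2662.8211

2662.8211 units


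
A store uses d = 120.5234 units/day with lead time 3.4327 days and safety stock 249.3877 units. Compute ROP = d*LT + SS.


d*LT = 120.5234 * 3.4327 = 413.7207
ROP = 413.7207 + 249.3877 = 663.1084

663.1084 units


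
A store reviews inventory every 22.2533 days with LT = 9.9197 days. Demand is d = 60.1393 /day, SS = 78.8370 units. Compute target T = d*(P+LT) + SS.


P + LT = 32.1730
d*(P+LT) = 60.1393 * 32.1730 = 1934.8617
T = 1934.8617 + 78.8370 = 2013.6987

2013.6987 units


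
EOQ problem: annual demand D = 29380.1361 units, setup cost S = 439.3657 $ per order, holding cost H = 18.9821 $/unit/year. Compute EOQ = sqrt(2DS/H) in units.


2*D*S = 2 * 29380.1361 * 439.3657 = 25817248.1273
2*D*S/H = 1360083.8752
EOQ = sqrt(1360083.8752) = 1166.2263

1166.2263 units


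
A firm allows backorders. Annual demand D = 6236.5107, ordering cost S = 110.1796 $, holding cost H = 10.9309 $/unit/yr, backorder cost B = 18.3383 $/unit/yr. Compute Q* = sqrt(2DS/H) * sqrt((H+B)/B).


sqrt(2DS/H) = 354.5753
sqrt((H+B)/B) = 1.2634
Q* = 354.5753 * 1.2634 = 447.9550

447.9550 units


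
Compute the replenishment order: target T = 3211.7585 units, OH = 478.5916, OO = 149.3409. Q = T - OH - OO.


Inventory position = OH + OO = 478.5916 + 149.3409 = 627.9325
Q = 3211.7585 - 627.9325 = 2583.8260

2583.8260 units


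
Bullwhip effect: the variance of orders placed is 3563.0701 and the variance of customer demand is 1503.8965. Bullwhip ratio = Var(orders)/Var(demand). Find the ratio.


BW = 3563.0701 / 1503.8965 = 2.3692

2.3692


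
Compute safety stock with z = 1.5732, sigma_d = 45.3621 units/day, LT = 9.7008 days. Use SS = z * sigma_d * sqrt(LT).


sqrt(LT) = sqrt(9.7008) = 3.1146
SS = 1.5732 * 45.3621 * 3.1146 = 222.2700

222.2700 units


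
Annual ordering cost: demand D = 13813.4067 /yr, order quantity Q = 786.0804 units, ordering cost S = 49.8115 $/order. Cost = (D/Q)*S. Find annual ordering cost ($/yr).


Number of orders = D/Q = 17.5725
Cost = 17.5725 * 49.8115 = 875.3131

875.3131 $/yr


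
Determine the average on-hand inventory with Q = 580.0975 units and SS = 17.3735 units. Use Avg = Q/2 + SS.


Q/2 = 290.0487
Avg = 290.0487 + 17.3735 = 307.4222

307.4222 units


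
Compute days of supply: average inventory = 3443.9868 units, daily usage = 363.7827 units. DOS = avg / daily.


DOS = 3443.9868 / 363.7827 = 9.4672

9.4672 days


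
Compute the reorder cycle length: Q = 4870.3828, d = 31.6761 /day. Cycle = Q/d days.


Cycle = 4870.3828 / 31.6761 = 153.7558

153.7558 days


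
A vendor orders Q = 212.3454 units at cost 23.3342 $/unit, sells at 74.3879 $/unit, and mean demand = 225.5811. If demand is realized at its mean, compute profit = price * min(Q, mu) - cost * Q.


Sales at mu = min(212.3454, 225.5811) = 212.3454
Revenue = 74.3879 * 212.3454 = 15795.9284
Total cost = 23.3342 * 212.3454 = 4954.9100
Profit = 15795.9284 - 4954.9100 = 10841.0183

10841.0183 $


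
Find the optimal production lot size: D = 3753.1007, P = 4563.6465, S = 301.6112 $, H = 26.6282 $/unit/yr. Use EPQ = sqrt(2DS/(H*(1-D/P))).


1 - D/P = 1 - 0.8224 = 0.1776
H*(1-D/P) = 4.7294
2DS = 2263954.4117
EPQ = sqrt(478696.5572) = 691.8790

691.8790 units


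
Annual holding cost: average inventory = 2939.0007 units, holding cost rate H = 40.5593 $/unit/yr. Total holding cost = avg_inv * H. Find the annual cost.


Cost = 2939.0007 * 40.5593 = 119203.8111

119203.8111 $/yr


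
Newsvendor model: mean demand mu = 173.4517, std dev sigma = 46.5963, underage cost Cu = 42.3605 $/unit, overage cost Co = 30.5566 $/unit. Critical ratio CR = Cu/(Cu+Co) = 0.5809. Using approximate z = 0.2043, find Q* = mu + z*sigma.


CR = Cu/(Cu+Co) = 42.3605/(42.3605+30.5566) = 0.5809
z = 0.2043
Q* = 173.4517 + 0.2043 * 46.5963 = 182.9713

182.9713 units


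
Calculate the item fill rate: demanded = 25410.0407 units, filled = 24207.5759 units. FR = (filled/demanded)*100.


FR = 24207.5759 / 25410.0407 * 100 = 95.2678

95.2678%


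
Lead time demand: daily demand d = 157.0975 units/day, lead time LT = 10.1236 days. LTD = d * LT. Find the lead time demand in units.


LTD = 157.0975 * 10.1236 = 1590.3923

1590.3923 units


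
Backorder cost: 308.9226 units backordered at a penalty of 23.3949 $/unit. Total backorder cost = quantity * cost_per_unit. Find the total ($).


Total = 308.9226 * 23.3949 = 7227.2133

7227.2133 $


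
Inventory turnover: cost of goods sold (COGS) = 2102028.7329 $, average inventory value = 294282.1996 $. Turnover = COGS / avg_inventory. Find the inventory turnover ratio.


Turnover = 2102028.7329 / 294282.1996 = 7.1429

7.1429


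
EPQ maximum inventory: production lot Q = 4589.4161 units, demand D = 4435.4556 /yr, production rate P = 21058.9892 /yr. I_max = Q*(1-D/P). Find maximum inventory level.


D/P = 0.2106
1 - D/P = 0.7894
I_max = 4589.4161 * 0.7894 = 3622.7908

3622.7908 units


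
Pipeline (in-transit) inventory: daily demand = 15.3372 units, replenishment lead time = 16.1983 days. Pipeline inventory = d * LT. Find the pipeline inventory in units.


Pipeline = 15.3372 * 16.1983 = 248.4366

248.4366 units


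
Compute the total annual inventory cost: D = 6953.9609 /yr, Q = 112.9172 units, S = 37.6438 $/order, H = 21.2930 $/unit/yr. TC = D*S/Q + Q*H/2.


Ordering cost = D*S/Q = 2318.2785
Holding cost = Q*H/2 = 1202.1730
TC = 2318.2785 + 1202.1730 = 3520.4514

3520.4514 $/yr


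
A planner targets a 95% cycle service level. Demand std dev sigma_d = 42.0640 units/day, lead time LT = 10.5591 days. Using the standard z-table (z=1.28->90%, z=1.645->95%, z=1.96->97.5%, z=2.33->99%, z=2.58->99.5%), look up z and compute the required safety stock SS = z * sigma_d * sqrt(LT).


From the table, SL = 95% corresponds to z = 1.645
sqrt(LT) = sqrt(10.5591) = 3.2495
SS = 1.645 * 42.0640 * 3.2495 = 224.8485

224.8485 units


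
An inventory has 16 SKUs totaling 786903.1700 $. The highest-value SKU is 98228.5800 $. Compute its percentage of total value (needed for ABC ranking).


Top item = 98228.5800
Total = 786903.1700
Percentage = 98228.5800 / 786903.1700 * 100 = 12.4829

12.4829%


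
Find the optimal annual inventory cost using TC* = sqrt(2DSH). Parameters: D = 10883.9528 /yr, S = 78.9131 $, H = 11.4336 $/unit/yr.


2*D*S*H = 19640328.3598
TC* = sqrt(19640328.3598) = 4431.7410

4431.7410 $/yr


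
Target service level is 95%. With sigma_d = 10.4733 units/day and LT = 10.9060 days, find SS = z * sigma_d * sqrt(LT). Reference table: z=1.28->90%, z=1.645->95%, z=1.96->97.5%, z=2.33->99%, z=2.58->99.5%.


From the table, SL = 95% corresponds to z = 1.645
sqrt(LT) = sqrt(10.9060) = 3.3024
SS = 1.645 * 10.4733 * 3.3024 = 56.8961

56.8961 units


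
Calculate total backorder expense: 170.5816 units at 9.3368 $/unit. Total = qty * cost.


Total = 170.5816 * 9.3368 = 1592.6863

1592.6863 $


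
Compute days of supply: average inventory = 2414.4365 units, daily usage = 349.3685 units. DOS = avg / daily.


DOS = 2414.4365 / 349.3685 = 6.9109

6.9109 days


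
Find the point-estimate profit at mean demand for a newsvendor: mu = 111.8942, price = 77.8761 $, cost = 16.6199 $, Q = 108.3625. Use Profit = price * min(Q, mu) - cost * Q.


Sales at mu = min(108.3625, 111.8942) = 108.3625
Revenue = 77.8761 * 108.3625 = 8438.8489
Total cost = 16.6199 * 108.3625 = 1800.9739
Profit = 8438.8489 - 1800.9739 = 6637.8750

6637.8750 $


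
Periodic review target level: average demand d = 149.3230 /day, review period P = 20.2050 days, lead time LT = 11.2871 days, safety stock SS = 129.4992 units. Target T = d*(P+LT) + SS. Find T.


P + LT = 31.4921
d*(P+LT) = 149.3230 * 31.4921 = 4702.4948
T = 4702.4948 + 129.4992 = 4831.9940

4831.9940 units


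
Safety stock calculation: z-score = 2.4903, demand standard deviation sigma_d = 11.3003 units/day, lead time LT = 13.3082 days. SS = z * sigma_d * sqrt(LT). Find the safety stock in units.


sqrt(LT) = sqrt(13.3082) = 3.6480
SS = 2.4903 * 11.3003 * 3.6480 = 102.6600

102.6600 units


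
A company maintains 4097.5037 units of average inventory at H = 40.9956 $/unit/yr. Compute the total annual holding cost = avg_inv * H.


Cost = 4097.5037 * 40.9956 = 167979.6227

167979.6227 $/yr


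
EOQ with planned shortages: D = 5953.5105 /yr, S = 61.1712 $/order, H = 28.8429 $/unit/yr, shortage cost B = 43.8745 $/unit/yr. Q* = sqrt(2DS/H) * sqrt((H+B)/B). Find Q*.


sqrt(2DS/H) = 158.9116
sqrt((H+B)/B) = 1.2874
Q* = 158.9116 * 1.2874 = 204.5826

204.5826 units


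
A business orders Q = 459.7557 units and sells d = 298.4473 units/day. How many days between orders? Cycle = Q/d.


Cycle = 459.7557 / 298.4473 = 1.5405

1.5405 days


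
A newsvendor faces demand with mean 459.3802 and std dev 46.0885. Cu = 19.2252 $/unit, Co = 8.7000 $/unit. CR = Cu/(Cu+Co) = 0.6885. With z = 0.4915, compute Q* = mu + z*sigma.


CR = Cu/(Cu+Co) = 19.2252/(19.2252+8.7000) = 0.6885
z = 0.4915
Q* = 459.3802 + 0.4915 * 46.0885 = 482.0327

482.0327 units


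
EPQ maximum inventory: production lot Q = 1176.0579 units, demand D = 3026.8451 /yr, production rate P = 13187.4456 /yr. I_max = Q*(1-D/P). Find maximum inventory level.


D/P = 0.2295
1 - D/P = 0.7705
I_max = 1176.0579 * 0.7705 = 906.1235

906.1235 units


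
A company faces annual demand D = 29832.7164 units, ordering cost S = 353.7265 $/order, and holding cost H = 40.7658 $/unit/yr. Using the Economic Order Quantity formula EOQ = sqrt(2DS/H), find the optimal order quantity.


2*D*S = 2 * 29832.7164 * 353.7265 = 21105244.7153
2*D*S/H = 517719.3803
EOQ = sqrt(517719.3803) = 719.5272

719.5272 units


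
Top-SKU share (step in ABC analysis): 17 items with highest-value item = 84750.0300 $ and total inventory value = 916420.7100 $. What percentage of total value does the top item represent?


Top item = 84750.0300
Total = 916420.7100
Percentage = 84750.0300 / 916420.7100 * 100 = 9.2479

9.2479%


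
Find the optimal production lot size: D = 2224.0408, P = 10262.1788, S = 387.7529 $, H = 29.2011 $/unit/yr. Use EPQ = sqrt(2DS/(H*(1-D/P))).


1 - D/P = 1 - 0.2167 = 0.7833
H*(1-D/P) = 22.8726
2DS = 1724756.5398
EPQ = sqrt(75407.1814) = 274.6037

274.6037 units


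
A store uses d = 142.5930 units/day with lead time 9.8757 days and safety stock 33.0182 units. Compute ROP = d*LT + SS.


d*LT = 142.5930 * 9.8757 = 1408.2057
ROP = 1408.2057 + 33.0182 = 1441.2239

1441.2239 units


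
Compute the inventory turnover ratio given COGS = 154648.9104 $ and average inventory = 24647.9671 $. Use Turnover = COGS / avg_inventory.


Turnover = 154648.9104 / 24647.9671 = 6.2743

6.2743


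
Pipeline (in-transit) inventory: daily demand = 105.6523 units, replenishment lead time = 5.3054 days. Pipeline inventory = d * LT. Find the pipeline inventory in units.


Pipeline = 105.6523 * 5.3054 = 560.5277

560.5277 units


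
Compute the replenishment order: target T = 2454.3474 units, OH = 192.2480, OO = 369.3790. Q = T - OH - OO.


Inventory position = OH + OO = 192.2480 + 369.3790 = 561.6270
Q = 2454.3474 - 561.6270 = 1892.7204

1892.7204 units


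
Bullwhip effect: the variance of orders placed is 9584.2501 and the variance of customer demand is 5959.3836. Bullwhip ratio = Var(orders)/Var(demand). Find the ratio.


BW = 9584.2501 / 5959.3836 = 1.6083

1.6083


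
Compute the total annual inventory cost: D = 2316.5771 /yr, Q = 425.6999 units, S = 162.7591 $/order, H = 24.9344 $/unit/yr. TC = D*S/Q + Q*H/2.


Ordering cost = D*S/Q = 885.7038
Holding cost = Q*H/2 = 5307.2858
TC = 885.7038 + 5307.2858 = 6192.9896

6192.9896 $/yr


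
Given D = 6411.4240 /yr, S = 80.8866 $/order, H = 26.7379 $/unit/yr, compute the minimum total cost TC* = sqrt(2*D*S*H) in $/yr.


2*D*S*H = 27732458.3572
TC* = sqrt(27732458.3572) = 5266.1616

5266.1616 $/yr


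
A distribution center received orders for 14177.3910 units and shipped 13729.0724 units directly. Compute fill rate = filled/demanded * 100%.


FR = 13729.0724 / 14177.3910 * 100 = 96.8378

96.8378%


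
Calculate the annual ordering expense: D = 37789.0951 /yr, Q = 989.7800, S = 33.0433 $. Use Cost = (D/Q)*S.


Number of orders = D/Q = 38.1793
Cost = 38.1793 * 33.0433 = 1261.5696

1261.5696 $/yr


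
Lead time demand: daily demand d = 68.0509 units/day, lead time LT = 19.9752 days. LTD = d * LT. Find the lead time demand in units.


LTD = 68.0509 * 19.9752 = 1359.3303

1359.3303 units


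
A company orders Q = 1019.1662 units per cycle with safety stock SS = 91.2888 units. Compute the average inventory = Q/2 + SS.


Q/2 = 509.5831
Avg = 509.5831 + 91.2888 = 600.8719

600.8719 units


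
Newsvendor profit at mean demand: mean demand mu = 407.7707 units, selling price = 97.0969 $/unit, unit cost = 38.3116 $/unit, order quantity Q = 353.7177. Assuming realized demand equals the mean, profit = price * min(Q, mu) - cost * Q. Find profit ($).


Sales at mu = min(353.7177, 407.7707) = 353.7177
Revenue = 97.0969 * 353.7177 = 34344.8921
Total cost = 38.3116 * 353.7177 = 13551.4910
Profit = 34344.8921 - 13551.4910 = 20793.4011

20793.4011 $


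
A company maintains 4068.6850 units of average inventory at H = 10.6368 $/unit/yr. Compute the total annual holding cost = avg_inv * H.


Cost = 4068.6850 * 10.6368 = 43277.7886

43277.7886 $/yr


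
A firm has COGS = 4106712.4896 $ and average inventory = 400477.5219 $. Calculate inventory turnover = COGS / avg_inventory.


Turnover = 4106712.4896 / 400477.5219 = 10.2545

10.2545


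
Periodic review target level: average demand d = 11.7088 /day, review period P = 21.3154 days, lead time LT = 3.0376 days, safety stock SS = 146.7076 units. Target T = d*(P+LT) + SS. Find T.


P + LT = 24.3530
d*(P+LT) = 11.7088 * 24.3530 = 285.1444
T = 285.1444 + 146.7076 = 431.8520

431.8520 units


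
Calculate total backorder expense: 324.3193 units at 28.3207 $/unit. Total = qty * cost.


Total = 324.3193 * 28.3207 = 9184.9496

9184.9496 $


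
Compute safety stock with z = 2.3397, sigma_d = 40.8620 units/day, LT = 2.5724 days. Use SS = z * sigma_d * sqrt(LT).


sqrt(LT) = sqrt(2.5724) = 1.6039
SS = 2.3397 * 40.8620 * 1.6039 = 153.3377

153.3377 units


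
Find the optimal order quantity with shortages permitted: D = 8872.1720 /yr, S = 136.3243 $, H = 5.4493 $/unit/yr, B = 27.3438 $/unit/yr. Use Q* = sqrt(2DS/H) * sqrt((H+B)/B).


sqrt(2DS/H) = 666.2639
sqrt((H+B)/B) = 1.0951
Q* = 666.2639 * 1.0951 = 729.6390

729.6390 units


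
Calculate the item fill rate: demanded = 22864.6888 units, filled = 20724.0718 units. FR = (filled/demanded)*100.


FR = 20724.0718 / 22864.6888 * 100 = 90.6379

90.6379%


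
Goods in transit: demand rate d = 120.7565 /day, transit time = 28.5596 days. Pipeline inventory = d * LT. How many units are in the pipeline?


Pipeline = 120.7565 * 28.5596 = 3448.7573

3448.7573 units


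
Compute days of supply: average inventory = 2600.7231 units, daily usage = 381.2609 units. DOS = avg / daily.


DOS = 2600.7231 / 381.2609 = 6.8214

6.8214 days


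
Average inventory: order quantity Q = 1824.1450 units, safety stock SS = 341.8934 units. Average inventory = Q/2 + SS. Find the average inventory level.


Q/2 = 912.0725
Avg = 912.0725 + 341.8934 = 1253.9659

1253.9659 units


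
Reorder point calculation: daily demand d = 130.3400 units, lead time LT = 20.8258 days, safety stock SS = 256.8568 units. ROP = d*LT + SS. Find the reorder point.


d*LT = 130.3400 * 20.8258 = 2714.4348
ROP = 2714.4348 + 256.8568 = 2971.2916

2971.2916 units


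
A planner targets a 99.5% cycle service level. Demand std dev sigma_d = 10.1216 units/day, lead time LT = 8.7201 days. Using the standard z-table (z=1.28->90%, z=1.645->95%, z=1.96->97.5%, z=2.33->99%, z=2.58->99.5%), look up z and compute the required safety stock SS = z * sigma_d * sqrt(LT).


From the table, SL = 99.5% corresponds to z = 2.58
sqrt(LT) = sqrt(8.7201) = 2.9530
SS = 2.58 * 10.1216 * 2.9530 = 77.1134

77.1134 units


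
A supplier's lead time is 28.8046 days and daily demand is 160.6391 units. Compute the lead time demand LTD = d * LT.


LTD = 160.6391 * 28.8046 = 4627.1450

4627.1450 units


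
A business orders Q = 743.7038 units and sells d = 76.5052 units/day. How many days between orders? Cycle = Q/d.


Cycle = 743.7038 / 76.5052 = 9.7210

9.7210 days


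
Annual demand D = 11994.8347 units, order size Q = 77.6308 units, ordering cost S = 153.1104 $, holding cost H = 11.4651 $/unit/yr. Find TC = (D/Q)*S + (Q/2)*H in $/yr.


Ordering cost = D*S/Q = 23657.2847
Holding cost = Q*H/2 = 445.0224
TC = 23657.2847 + 445.0224 = 24102.3072

24102.3072 $/yr


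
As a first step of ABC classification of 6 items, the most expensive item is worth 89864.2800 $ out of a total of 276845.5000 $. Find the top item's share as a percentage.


Top item = 89864.2800
Total = 276845.5000
Percentage = 89864.2800 / 276845.5000 * 100 = 32.4601

32.4601%


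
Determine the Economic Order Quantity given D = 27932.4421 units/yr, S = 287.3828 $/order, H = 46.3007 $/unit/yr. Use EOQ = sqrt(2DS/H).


2*D*S = 2 * 27932.4421 * 287.3828 = 16054606.8431
2*D*S/H = 346746.5253
EOQ = sqrt(346746.5253) = 588.8519

588.8519 units


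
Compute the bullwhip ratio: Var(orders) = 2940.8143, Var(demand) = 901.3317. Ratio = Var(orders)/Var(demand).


BW = 2940.8143 / 901.3317 = 3.2627

3.2627


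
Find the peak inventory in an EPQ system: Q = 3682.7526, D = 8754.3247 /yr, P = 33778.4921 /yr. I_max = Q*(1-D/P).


D/P = 0.2592
1 - D/P = 0.7408
I_max = 3682.7526 * 0.7408 = 2728.2987

2728.2987 units


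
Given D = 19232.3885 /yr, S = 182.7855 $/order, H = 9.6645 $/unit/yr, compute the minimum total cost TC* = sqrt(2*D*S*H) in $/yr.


2*D*S*H = 67949200.3903
TC* = sqrt(67949200.3903) = 8243.1305

8243.1305 $/yr


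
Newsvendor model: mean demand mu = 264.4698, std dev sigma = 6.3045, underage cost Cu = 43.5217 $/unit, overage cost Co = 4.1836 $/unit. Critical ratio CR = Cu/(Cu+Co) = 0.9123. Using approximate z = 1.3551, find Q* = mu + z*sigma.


CR = Cu/(Cu+Co) = 43.5217/(43.5217+4.1836) = 0.9123
z = 1.3551
Q* = 264.4698 + 1.3551 * 6.3045 = 273.0130

273.0130 units


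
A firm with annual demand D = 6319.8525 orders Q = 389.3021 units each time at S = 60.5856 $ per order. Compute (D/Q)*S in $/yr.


Number of orders = D/Q = 16.2338
Cost = 16.2338 * 60.5856 = 983.5345

983.5345 $/yr


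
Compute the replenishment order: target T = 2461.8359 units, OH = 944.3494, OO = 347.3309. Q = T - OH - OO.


Inventory position = OH + OO = 944.3494 + 347.3309 = 1291.6803
Q = 2461.8359 - 1291.6803 = 1170.1556

1170.1556 units


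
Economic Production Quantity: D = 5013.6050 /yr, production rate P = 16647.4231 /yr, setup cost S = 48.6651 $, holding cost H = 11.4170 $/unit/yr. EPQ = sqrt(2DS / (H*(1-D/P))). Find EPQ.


1 - D/P = 1 - 0.3012 = 0.6988
H*(1-D/P) = 7.9786
2DS = 487975.1774
EPQ = sqrt(61160.4226) = 247.3063

247.3063 units


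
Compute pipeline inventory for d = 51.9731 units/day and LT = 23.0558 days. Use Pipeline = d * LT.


Pipeline = 51.9731 * 23.0558 = 1198.2814

1198.2814 units


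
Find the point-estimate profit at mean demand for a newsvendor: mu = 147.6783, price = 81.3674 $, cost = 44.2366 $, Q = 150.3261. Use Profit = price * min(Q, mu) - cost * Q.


Sales at mu = min(150.3261, 147.6783) = 147.6783
Revenue = 81.3674 * 147.6783 = 12016.1993
Total cost = 44.2366 * 150.3261 = 6649.9156
Profit = 12016.1993 - 6649.9156 = 5366.2838

5366.2838 $


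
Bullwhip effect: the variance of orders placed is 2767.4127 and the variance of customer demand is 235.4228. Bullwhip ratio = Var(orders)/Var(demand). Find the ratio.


BW = 2767.4127 / 235.4228 = 11.7551

11.7551


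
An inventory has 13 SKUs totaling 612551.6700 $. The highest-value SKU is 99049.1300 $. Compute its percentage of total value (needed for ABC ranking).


Top item = 99049.1300
Total = 612551.6700
Percentage = 99049.1300 / 612551.6700 * 100 = 16.1699

16.1699%


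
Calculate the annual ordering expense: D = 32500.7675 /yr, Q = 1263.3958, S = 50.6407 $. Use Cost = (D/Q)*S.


Number of orders = D/Q = 25.7249
Cost = 25.7249 * 50.6407 = 1302.7284

1302.7284 $/yr


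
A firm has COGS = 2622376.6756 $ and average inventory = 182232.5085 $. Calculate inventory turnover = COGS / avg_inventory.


Turnover = 2622376.6756 / 182232.5085 = 14.3903

14.3903


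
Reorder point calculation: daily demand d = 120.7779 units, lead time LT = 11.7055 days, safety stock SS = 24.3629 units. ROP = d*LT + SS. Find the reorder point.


d*LT = 120.7779 * 11.7055 = 1413.7657
ROP = 1413.7657 + 24.3629 = 1438.1286

1438.1286 units


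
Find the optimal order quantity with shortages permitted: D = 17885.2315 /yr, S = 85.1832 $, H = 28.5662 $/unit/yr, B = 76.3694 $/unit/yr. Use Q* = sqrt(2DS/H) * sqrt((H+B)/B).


sqrt(2DS/H) = 326.5976
sqrt((H+B)/B) = 1.1722
Q* = 326.5976 * 1.1722 = 382.8378

382.8378 units


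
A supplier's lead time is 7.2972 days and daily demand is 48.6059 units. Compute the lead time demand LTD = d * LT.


LTD = 48.6059 * 7.2972 = 354.6870

354.6870 units


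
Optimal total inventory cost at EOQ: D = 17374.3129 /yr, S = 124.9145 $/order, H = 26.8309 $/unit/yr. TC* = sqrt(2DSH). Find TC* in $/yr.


2*D*S*H = 116462398.1919
TC* = sqrt(116462398.1919) = 10791.7746

10791.7746 $/yr


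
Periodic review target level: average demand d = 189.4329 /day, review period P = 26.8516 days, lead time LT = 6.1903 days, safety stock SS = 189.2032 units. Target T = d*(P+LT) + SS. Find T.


P + LT = 33.0419
d*(P+LT) = 189.4329 * 33.0419 = 6259.2229
T = 6259.2229 + 189.2032 = 6448.4261

6448.4261 units


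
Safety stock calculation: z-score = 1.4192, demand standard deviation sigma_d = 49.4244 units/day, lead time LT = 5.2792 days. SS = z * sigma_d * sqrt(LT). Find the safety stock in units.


sqrt(LT) = sqrt(5.2792) = 2.2977
SS = 1.4192 * 49.4244 * 2.2977 = 161.1644

161.1644 units


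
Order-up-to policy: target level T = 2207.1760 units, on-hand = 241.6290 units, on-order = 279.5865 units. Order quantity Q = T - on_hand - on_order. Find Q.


Inventory position = OH + OO = 241.6290 + 279.5865 = 521.2155
Q = 2207.1760 - 521.2155 = 1685.9605

1685.9605 units


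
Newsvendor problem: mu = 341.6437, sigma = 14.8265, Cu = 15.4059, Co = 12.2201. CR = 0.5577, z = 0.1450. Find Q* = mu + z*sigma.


CR = Cu/(Cu+Co) = 15.4059/(15.4059+12.2201) = 0.5577
z = 0.1450
Q* = 341.6437 + 0.1450 * 14.8265 = 343.7935

343.7935 units


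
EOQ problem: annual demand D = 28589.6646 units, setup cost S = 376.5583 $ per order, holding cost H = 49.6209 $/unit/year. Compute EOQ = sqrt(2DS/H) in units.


2*D*S = 2 * 28589.6646 * 376.5583 = 21531350.9987
2*D*S/H = 433916.9785
EOQ = sqrt(433916.9785) = 658.7237

658.7237 units


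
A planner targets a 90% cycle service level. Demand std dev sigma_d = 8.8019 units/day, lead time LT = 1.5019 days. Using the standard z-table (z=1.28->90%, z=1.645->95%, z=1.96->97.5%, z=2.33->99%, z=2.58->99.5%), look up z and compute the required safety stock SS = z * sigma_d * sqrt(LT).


From the table, SL = 90% corresponds to z = 1.28
sqrt(LT) = sqrt(1.5019) = 1.2255
SS = 1.28 * 8.8019 * 1.2255 = 13.8072

13.8072 units


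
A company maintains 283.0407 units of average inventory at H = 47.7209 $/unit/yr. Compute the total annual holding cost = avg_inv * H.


Cost = 283.0407 * 47.7209 = 13506.9569

13506.9569 $/yr


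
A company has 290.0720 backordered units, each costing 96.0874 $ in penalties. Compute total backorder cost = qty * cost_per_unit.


Total = 290.0720 * 96.0874 = 27872.2643

27872.2643 $


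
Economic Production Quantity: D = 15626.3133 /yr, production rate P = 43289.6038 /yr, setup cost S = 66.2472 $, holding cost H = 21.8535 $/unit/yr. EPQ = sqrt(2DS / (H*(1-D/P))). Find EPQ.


1 - D/P = 1 - 0.3610 = 0.6390
H*(1-D/P) = 13.9650
2DS = 2070399.0049
EPQ = sqrt(148256.1854) = 385.0405

385.0405 units


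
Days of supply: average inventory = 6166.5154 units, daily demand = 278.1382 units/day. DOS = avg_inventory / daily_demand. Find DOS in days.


DOS = 6166.5154 / 278.1382 = 22.1707

22.1707 days


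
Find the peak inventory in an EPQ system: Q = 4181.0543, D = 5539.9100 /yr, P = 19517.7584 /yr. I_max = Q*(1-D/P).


D/P = 0.2838
1 - D/P = 0.7162
I_max = 4181.0543 * 0.7162 = 2994.3061

2994.3061 units


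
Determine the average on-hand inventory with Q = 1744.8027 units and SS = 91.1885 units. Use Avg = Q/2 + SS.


Q/2 = 872.4013
Avg = 872.4013 + 91.1885 = 963.5898

963.5898 units


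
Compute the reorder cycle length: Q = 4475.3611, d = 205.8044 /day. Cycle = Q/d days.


Cycle = 4475.3611 / 205.8044 = 21.7457

21.7457 days


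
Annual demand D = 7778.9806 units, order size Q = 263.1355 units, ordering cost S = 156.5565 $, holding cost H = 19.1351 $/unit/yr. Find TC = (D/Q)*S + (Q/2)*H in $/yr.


Ordering cost = D*S/Q = 4628.2238
Holding cost = Q*H/2 = 2517.5621
TC = 4628.2238 + 2517.5621 = 7145.7858

7145.7858 $/yr


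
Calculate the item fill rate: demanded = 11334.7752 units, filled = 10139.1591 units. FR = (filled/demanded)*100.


FR = 10139.1591 / 11334.7752 * 100 = 89.4518

89.4518%


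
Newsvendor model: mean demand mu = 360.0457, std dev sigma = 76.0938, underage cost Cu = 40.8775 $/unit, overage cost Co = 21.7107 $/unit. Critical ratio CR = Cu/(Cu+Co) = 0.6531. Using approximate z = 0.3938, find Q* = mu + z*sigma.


CR = Cu/(Cu+Co) = 40.8775/(40.8775+21.7107) = 0.6531
z = 0.3938
Q* = 360.0457 + 0.3938 * 76.0938 = 390.0114

390.0114 units


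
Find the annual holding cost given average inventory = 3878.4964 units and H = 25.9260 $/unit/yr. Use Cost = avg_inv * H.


Cost = 3878.4964 * 25.9260 = 100553.8977

100553.8977 $/yr


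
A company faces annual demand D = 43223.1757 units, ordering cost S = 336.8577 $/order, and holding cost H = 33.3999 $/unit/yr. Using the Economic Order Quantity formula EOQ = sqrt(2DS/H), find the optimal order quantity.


2*D*S = 2 * 43223.1757 * 336.8577 = 29120119.1060
2*D*S/H = 871862.4638
EOQ = sqrt(871862.4638) = 933.7358

933.7358 units


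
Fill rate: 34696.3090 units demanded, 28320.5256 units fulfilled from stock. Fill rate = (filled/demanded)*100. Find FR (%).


FR = 28320.5256 / 34696.3090 * 100 = 81.6240

81.6240%


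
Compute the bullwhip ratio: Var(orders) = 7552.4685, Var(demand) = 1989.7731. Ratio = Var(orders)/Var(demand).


BW = 7552.4685 / 1989.7731 = 3.7956

3.7956


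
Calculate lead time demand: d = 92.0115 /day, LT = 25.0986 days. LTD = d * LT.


LTD = 92.0115 * 25.0986 = 2309.3598

2309.3598 units


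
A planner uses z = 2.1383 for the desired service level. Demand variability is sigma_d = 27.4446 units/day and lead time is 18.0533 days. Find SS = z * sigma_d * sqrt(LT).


sqrt(LT) = sqrt(18.0533) = 4.2489
SS = 2.1383 * 27.4446 * 4.2489 = 249.3468

249.3468 units


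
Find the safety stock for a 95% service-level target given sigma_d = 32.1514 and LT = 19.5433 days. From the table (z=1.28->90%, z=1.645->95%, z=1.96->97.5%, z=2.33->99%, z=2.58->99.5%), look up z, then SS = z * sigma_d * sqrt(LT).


From the table, SL = 95% corresponds to z = 1.645
sqrt(LT) = sqrt(19.5433) = 4.4208
SS = 1.645 * 32.1514 * 4.4208 = 233.8109

233.8109 units


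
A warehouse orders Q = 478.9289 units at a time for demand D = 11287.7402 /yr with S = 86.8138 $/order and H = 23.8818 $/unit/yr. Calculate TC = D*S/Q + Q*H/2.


Ordering cost = D*S/Q = 2046.0900
Holding cost = Q*H/2 = 5718.8421
TC = 2046.0900 + 5718.8421 = 7764.9321

7764.9321 $/yr


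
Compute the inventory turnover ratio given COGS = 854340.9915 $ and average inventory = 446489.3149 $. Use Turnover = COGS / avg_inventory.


Turnover = 854340.9915 / 446489.3149 = 1.9135

1.9135


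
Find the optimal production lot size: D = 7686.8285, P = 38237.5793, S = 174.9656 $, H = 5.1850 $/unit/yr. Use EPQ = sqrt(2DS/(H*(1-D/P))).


1 - D/P = 1 - 0.2010 = 0.7990
H*(1-D/P) = 4.1427
2DS = 2689861.1212
EPQ = sqrt(649306.2750) = 805.7954

805.7954 units


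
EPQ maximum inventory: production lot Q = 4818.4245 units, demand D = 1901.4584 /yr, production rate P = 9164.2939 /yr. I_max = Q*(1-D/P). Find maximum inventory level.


D/P = 0.2075
1 - D/P = 0.7925
I_max = 4818.4245 * 0.7925 = 3818.6711

3818.6711 units


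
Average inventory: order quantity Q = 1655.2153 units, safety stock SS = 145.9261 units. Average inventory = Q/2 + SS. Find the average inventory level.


Q/2 = 827.6077
Avg = 827.6077 + 145.9261 = 973.5338

973.5338 units


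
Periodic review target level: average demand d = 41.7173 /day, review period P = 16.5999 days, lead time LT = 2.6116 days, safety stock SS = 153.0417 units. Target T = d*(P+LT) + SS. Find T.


P + LT = 19.2115
d*(P+LT) = 41.7173 * 19.2115 = 801.4519
T = 801.4519 + 153.0417 = 954.4936

954.4936 units


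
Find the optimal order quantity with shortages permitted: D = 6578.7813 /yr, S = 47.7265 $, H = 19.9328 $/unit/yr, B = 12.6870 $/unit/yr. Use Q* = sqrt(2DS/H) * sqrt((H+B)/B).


sqrt(2DS/H) = 177.4939
sqrt((H+B)/B) = 1.6035
Q* = 177.4939 * 1.6035 = 284.6063

284.6063 units


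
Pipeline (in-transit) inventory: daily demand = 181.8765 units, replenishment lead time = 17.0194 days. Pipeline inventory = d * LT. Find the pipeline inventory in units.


Pipeline = 181.8765 * 17.0194 = 3095.4289

3095.4289 units


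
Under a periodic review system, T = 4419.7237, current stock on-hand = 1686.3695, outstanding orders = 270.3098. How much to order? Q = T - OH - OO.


Inventory position = OH + OO = 1686.3695 + 270.3098 = 1956.6793
Q = 4419.7237 - 1956.6793 = 2463.0444

2463.0444 units


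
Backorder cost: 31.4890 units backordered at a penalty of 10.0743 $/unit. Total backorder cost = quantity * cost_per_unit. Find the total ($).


Total = 31.4890 * 10.0743 = 317.2296

317.2296 $


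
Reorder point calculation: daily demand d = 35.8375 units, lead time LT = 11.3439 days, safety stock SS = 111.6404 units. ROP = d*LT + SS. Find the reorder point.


d*LT = 35.8375 * 11.3439 = 406.5370
ROP = 406.5370 + 111.6404 = 518.1774

518.1774 units


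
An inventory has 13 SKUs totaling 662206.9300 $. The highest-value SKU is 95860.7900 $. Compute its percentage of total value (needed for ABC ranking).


Top item = 95860.7900
Total = 662206.9300
Percentage = 95860.7900 / 662206.9300 * 100 = 14.4760

14.4760%


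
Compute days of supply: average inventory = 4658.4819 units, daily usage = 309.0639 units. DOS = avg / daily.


DOS = 4658.4819 / 309.0639 = 15.0729

15.0729 days


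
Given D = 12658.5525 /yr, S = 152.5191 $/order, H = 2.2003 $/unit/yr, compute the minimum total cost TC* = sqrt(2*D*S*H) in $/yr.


2*D*S*H = 8496110.9549
TC* = sqrt(8496110.9549) = 2914.8089

2914.8089 $/yr


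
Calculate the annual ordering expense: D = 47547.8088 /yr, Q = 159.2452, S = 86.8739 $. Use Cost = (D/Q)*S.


Number of orders = D/Q = 298.5824
Cost = 298.5824 * 86.8739 = 25939.0147

25939.0147 $/yr


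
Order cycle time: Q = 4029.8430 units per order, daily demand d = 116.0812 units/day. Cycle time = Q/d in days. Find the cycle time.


Cycle = 4029.8430 / 116.0812 = 34.7157

34.7157 days


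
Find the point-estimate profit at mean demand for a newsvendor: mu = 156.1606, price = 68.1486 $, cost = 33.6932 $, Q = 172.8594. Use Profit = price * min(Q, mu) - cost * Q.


Sales at mu = min(172.8594, 156.1606) = 156.1606
Revenue = 68.1486 * 156.1606 = 10642.1263
Total cost = 33.6932 * 172.8594 = 5824.1863
Profit = 10642.1263 - 5824.1863 = 4817.9399

4817.9399 $


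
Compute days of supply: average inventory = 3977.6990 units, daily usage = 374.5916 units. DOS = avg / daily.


DOS = 3977.6990 / 374.5916 = 10.6188

10.6188 days


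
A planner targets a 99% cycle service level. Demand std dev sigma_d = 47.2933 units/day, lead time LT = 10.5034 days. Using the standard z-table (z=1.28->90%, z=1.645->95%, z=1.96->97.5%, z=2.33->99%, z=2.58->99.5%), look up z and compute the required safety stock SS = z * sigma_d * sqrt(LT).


From the table, SL = 99% corresponds to z = 2.33
sqrt(LT) = sqrt(10.5034) = 3.2409
SS = 2.33 * 47.2933 * 3.2409 = 357.1252

357.1252 units


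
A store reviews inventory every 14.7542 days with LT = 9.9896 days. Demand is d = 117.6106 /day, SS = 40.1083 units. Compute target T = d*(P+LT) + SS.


P + LT = 24.7438
d*(P+LT) = 117.6106 * 24.7438 = 2910.1332
T = 2910.1332 + 40.1083 = 2950.2415

2950.2415 units


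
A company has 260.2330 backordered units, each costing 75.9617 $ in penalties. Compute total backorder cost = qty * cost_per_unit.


Total = 260.2330 * 75.9617 = 19767.7411

19767.7411 $


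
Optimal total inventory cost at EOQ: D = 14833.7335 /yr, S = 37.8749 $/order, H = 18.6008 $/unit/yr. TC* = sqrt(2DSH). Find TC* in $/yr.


2*D*S*H = 20900832.5552
TC* = sqrt(20900832.5552) = 4571.7428

4571.7428 $/yr


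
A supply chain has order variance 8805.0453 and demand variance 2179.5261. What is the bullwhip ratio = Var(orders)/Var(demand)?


BW = 8805.0453 / 2179.5261 = 4.0399

4.0399


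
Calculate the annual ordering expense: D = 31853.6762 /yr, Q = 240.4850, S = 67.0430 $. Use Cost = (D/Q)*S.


Number of orders = D/Q = 132.4560
Cost = 132.4560 * 67.0430 = 8880.2462

8880.2462 $/yr


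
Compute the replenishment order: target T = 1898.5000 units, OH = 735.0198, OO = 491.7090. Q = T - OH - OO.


Inventory position = OH + OO = 735.0198 + 491.7090 = 1226.7288
Q = 1898.5000 - 1226.7288 = 671.7712

671.7712 units


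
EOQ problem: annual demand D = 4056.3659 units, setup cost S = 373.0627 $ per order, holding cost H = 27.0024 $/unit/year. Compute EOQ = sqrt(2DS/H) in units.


2*D*S = 2 * 4056.3659 * 373.0627 = 3026557.6297
2*D*S/H = 112084.7639
EOQ = sqrt(112084.7639) = 334.7906

334.7906 units


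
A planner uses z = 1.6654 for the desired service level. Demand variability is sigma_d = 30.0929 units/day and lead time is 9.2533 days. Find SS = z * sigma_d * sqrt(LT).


sqrt(LT) = sqrt(9.2533) = 3.0419
SS = 1.6654 * 30.0929 * 3.0419 = 152.4512

152.4512 units


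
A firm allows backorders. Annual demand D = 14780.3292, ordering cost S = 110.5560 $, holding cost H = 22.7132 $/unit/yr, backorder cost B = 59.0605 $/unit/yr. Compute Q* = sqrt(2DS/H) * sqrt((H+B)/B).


sqrt(2DS/H) = 379.3229
sqrt((H+B)/B) = 1.1767
Q* = 379.3229 * 1.1767 = 446.3415

446.3415 units


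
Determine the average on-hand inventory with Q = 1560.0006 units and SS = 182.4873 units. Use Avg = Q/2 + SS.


Q/2 = 780.0003
Avg = 780.0003 + 182.4873 = 962.4876

962.4876 units


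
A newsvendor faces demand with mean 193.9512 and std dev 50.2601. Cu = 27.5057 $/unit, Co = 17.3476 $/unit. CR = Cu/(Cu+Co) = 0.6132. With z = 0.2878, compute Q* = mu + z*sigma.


CR = Cu/(Cu+Co) = 27.5057/(27.5057+17.3476) = 0.6132
z = 0.2878
Q* = 193.9512 + 0.2878 * 50.2601 = 208.4161

208.4161 units


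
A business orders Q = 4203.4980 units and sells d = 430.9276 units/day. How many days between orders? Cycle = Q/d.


Cycle = 4203.4980 / 430.9276 = 9.7545

9.7545 days


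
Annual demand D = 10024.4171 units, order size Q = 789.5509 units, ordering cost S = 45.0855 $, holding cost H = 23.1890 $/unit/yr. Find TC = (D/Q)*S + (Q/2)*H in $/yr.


Ordering cost = D*S/Q = 572.4214
Holding cost = Q*H/2 = 9154.4479
TC = 572.4214 + 9154.4479 = 9726.8693

9726.8693 $/yr


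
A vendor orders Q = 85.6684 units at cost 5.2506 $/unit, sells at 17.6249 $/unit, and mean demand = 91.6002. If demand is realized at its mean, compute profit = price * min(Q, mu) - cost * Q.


Sales at mu = min(85.6684, 91.6002) = 85.6684
Revenue = 17.6249 * 85.6684 = 1509.8970
Total cost = 5.2506 * 85.6684 = 449.8105
Profit = 1509.8970 - 449.8105 = 1060.0865

1060.0865 $


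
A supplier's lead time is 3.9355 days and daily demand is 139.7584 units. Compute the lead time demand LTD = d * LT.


LTD = 139.7584 * 3.9355 = 550.0192

550.0192 units


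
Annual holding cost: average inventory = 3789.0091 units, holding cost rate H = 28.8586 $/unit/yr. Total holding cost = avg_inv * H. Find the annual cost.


Cost = 3789.0091 * 28.8586 = 109345.4980

109345.4980 $/yr


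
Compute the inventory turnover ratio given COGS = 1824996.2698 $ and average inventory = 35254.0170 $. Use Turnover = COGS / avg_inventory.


Turnover = 1824996.2698 / 35254.0170 = 51.7670

51.7670
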